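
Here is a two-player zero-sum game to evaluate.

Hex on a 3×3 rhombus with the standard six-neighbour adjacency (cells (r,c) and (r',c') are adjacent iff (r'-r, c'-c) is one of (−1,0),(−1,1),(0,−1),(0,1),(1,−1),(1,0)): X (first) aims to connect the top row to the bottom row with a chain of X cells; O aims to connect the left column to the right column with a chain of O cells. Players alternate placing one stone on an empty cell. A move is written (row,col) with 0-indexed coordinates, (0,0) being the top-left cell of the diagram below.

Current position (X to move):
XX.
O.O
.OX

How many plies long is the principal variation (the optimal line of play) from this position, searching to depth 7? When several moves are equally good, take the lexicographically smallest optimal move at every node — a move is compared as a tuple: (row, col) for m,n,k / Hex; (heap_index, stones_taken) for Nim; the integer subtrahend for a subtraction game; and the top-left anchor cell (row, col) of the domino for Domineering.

PV length from [XX./O.O/.OX]: 2 plies

p1 X@[XX./O.O/.OX]: (0,2)[XXX/O.O/.OX]-1* (1,1)[XX./OXO/.OX]-1 (2,0)[XX./O.O/XOX]-1
p2 O@[XXX/O.O/.OX]: (1,1)[XXX/OOO/.OX]+1* (2,0)[XXX/O.O/OOX]+1
p3 X@[XXX/OOO/.OX] terminal -1; root [XX./O.O/.OX] d7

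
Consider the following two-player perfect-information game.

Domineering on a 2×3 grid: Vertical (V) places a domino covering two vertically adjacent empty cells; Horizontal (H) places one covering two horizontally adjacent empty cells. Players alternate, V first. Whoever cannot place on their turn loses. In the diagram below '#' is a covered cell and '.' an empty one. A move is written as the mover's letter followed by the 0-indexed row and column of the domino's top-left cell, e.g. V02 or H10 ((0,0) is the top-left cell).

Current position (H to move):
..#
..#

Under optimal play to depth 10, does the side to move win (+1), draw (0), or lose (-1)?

[..#/..#] H move#1: H00:+1/###/..#*, H10:+1/..#/###
[###/..#] end (terminal -1, V#2); searched ..#/..# to 10

value(..#/..#, H) = +1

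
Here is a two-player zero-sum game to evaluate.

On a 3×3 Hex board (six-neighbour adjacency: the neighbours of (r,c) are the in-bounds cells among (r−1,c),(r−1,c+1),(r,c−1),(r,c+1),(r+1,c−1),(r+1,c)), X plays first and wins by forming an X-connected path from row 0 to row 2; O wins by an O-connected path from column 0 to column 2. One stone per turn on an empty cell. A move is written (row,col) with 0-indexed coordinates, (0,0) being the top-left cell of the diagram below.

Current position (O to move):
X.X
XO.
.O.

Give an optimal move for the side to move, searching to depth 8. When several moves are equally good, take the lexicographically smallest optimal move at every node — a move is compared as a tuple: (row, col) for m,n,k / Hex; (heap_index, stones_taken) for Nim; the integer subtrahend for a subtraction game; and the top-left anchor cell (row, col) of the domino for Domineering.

p1 O@[X.X/XO./.O.]: (0,1)[XOX/XO./.O.]-1 (1,2)[X.X/XOO/.O.]-1 (2,0)[X.X/XO./OO.]+1* (2,2)[X.X/XO./.OO]-1
p2 X@[X.X/XO./OO.]: (0,1)[XXX/XO./OO.]-1* (1,2)[X.X/XOX/OO.]-1 (2,2)[X.X/XO./OOX]-1
p3 O@[XXX/XO./OO.]: (1,2)[XXX/XOO/OO.]+1* (2,2)[XXX/XO./OOO]+1
p4 X@[XXX/XOO/OO.] terminal -1; root [X.X/XO./.O.] d8

O's best at [X.X/XO./.O.]: (2,0)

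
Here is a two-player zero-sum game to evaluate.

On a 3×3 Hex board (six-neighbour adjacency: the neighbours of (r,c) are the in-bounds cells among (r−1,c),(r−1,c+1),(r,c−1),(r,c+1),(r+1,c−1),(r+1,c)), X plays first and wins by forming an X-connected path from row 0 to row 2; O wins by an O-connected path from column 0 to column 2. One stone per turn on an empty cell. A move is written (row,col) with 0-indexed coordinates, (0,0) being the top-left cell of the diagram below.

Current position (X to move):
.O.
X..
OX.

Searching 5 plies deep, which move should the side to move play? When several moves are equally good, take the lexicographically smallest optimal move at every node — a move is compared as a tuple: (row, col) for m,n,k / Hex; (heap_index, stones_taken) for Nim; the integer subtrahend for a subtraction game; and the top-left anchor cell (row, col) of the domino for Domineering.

p1 X@[.O./X../OX.]: (0,0)[XO./X../OX.]-1 (0,2)[.OX/X../OX.]+1* (1,1)[.O./XX./OX.]+1 (1,2)[.O./X.X/OX.]-1 (2,2)[.O./X../OXX]-1
p2 O@[.OX/X../OX.]: (0,0)[OOX/X../OX.]-1* (1,1)[.OX/XO./OX.]-1 (1,2)[.OX/X.O/OX.]-1 (2,2)[.OX/X../OXO]-1
p3 X@[OOX/X../OX.]: (1,1)[OOX/XX./OX.]+1* (1,2)[OOX/X.X/OX.]+1 (2,2)[OOX/X../OXX]+1
p4 O@[OOX/XX./OX.] terminal -1; root [.O./X../OX.] d5

X's best at [.O./X../OX.]: (0,2)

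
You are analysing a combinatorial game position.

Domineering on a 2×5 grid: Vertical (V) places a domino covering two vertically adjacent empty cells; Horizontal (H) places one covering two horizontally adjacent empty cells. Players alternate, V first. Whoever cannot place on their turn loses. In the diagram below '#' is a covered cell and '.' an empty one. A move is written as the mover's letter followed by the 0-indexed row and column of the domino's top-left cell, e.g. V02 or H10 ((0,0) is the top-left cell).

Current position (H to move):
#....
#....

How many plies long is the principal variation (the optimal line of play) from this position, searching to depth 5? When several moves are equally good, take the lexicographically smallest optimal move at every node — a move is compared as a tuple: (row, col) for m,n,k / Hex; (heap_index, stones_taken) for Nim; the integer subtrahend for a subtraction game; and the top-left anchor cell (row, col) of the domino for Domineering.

ply 1, H at #..../#.... | H01=-1→###../#....; H02=+1→#.##./#....*; H03=-1→#..##/#....; H11=-1→#..../###..; H12=+1→#..../#.##.; H13=-1→#..../#..##
ply 2, V at #.##./#.... | V01=-1→####./##...*; V04=-1→#.###/#...#
ply 3, H at ####./##... | H12=-1→####./####.; H13=+1→####./##.##*
ply 4: ####./##.## is terminal -1 (V); from #..../#.... depth 5

PV length from [#..../#....]: 3 plies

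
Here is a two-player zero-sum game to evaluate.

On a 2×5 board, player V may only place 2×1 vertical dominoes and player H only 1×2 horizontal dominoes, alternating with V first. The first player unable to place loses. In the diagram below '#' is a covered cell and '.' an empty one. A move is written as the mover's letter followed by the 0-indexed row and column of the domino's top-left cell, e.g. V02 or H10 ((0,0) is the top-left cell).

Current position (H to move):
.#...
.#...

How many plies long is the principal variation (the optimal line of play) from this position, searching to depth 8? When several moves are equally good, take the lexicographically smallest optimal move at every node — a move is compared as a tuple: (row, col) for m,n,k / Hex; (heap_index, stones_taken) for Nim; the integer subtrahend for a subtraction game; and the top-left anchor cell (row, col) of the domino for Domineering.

PV length from [.#.../.#...]: 4 plies

p1 H@[.#.../.#...]: H02[.###./.#...]-1* H03[.#.##/.#...]-1 H12[.#.../.###.]-1 H13[.#.../.#.##]-1
p2 V@[.###./.#...]: V00[####./##...]-1 V04[.####/.#..#]+1*
p3 H@[.####/.#..#]: H12[.####/.####]-1*
p4 V@[.####/.####]: V00[#####/#####]+1*
p5 H@[#####/#####] terminal -1; root [.#.../.#...] d8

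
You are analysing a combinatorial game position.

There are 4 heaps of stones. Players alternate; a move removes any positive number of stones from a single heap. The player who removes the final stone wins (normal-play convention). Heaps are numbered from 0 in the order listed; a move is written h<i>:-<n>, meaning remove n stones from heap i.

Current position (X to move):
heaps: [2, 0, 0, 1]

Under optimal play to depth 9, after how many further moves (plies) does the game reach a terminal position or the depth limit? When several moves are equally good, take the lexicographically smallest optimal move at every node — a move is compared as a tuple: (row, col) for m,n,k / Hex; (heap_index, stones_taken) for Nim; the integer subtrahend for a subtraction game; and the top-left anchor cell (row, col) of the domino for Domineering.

PV length from [(2,0,0,1)]: 3 plies

p1 X@[(2,0,0,1)]: h0:-1[(1,0,0,1)]+1* h0:-2[(0,0,0,1)]-1 h3:-1[(2,0,0,0)]-1
p2 O@[(1,0,0,1)]: h0:-1[(0,0,0,1)]-1* h3:-1[(1,0,0,0)]-1
p3 X@[(0,0,0,1)]: h3:-1[(0,0,0,0)]+1*
p4 O@[(0,0,0,0)] terminal -1; root [(2,0,0,1)] d9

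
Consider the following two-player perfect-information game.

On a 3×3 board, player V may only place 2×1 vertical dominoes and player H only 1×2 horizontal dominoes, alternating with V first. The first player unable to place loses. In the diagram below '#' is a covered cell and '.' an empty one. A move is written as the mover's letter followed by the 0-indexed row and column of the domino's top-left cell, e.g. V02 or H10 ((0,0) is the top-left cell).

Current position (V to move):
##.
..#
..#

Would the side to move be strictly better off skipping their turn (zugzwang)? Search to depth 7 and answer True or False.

zugzwang(##./..#/..#, V) = False

ply 1, V at ##./..#/..# | V10=+1→##./#.#/#.#*; V11=+1→##./.##/.##
ply 2: ##./#.#/#.# is terminal -1 (H); from ##./..#/..# depth 7
if V skipped the turn, H would face:
~ ply 1, H at ##./..#/..# | H10=+1→##./###/..#*; H20=+1→##./..#/###
~ ply 2: ##./###/..# is terminal -1 (V); from ##./..#/..# depth 7
compare (V): move=+1 vs pass=-1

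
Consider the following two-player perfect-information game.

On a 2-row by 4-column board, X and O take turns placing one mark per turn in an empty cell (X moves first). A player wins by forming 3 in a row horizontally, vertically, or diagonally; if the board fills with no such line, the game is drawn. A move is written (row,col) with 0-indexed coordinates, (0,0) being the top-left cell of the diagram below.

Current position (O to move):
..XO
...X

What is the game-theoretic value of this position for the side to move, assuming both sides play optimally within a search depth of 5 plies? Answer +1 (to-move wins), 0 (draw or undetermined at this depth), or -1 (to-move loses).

p1 O@[..XO/...X]: (0,0)[O.XO/...X]+0* (0,1)[.OXO/...X]+0 (1,0)[..XO/O..X]+0 (1,1)[..XO/.O.X]+0 (1,2)[..XO/..OX]+0
p2 X@[O.XO/...X]: (0,1)[OXXO/...X]+0* (1,0)[O.XO/X..X]+0 (1,1)[O.XO/.X.X]+0 (1,2)[O.XO/..XX]+0
p3 O@[OXXO/...X]: (1,0)[OXXO/O..X]+0* (1,1)[OXXO/.O.X]+0 (1,2)[OXXO/..OX]+0
p4 X@[OXXO/O..X]: (1,1)[OXXO/OX.X]+0* (1,2)[OXXO/O.XX]+0
p5 O@[OXXO/OX.X]: (1,2)[OXXO/OXOX]+0*
p6 X@[OXXO/OXOX] terminal +0; root [..XO/...X] d5

value(..XO/...X, O) = 0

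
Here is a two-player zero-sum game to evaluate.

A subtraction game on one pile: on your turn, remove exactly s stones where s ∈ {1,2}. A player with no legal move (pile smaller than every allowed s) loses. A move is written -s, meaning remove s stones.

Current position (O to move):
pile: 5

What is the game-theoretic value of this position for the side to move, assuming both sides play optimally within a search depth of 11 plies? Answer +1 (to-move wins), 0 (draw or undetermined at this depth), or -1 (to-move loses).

[5] O move#1: -1:-1/4, -2:+1/3*
[3] X move#2: -1:-1/2*, -2:-1/1
[2] O move#3: -1:-1/1, -2:+1/0*
[0] end (terminal -1, X#4); searched 5 to 11

value(5, O) = +1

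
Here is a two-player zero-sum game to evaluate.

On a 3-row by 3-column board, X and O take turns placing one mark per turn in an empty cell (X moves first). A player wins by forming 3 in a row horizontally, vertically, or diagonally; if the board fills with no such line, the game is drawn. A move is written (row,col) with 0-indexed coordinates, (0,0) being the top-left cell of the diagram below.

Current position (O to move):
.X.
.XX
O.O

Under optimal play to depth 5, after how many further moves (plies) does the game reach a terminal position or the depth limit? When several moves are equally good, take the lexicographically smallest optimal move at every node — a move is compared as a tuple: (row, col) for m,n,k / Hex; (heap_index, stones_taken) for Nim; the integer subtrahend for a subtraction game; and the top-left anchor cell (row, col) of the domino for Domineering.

ply 1, O at .X./.XX/O.O | (0,0)=-1→OX./.XX/O.O; (0,2)=-1→.XO/.XX/O.O; (1,0)=-1→.X./OXX/O.O; (2,1)=+1→.X./.XX/OOO*
ply 2: .X./.XX/OOO is terminal -1 (X); from .X./.XX/O.O depth 5

PV length from [.X./.XX/O.O]: 1 ply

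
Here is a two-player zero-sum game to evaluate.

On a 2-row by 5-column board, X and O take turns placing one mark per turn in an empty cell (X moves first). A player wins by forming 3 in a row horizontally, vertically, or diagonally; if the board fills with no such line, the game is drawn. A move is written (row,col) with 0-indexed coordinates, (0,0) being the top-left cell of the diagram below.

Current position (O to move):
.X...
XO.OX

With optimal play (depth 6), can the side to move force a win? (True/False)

ply 1, O at .X.../XO.OX | (0,0)=+0→OX.../XO.OX; (0,2)=+0→.XO../XO.OX; (0,3)=+0→.X.O./XO.OX; (0,4)=+0→.X..O/XO.OX; (1,2)=+1→.X.../XOOOX*
ply 2: .X.../XOOOX is terminal -1 (X); from .X.../XO.OX depth 6

O winning at [.X.../XO.OX]: True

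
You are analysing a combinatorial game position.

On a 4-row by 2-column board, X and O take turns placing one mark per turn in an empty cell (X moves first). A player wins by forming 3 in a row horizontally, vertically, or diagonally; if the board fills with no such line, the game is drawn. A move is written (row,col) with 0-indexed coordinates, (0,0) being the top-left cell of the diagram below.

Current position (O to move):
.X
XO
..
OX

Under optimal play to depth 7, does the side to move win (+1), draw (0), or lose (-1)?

ply 1, O at .X/XO/../OX | (0,0)=+0→OX/XO/../OX*; (2,0)=+0→.X/XO/O./OX; (2,1)=+0→.X/XO/.O/OX
ply 2, X at OX/XO/../OX | (2,0)=+0→OX/XO/X./OX*; (2,1)=+0→OX/XO/.X/OX
ply 3, O at OX/XO/X./OX | (2,1)=+0→OX/XO/XO/OX*
ply 4: OX/XO/XO/OX is terminal +0 (X); from .X/XO/../OX depth 7

value(.X/XO/../OX, O) = 0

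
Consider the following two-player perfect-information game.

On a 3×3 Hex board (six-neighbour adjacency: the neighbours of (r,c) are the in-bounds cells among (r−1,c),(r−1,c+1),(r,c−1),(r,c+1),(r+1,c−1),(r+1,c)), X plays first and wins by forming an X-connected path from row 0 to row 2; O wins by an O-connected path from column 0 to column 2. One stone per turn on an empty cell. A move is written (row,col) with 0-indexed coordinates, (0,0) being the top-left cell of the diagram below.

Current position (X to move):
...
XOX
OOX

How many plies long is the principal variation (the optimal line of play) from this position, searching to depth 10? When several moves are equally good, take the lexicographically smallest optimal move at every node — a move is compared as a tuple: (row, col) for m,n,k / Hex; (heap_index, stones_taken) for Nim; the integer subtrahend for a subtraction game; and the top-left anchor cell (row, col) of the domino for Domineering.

p1 X@[.../XOX/OOX]: (0,0)[X../XOX/OOX]-1 (0,1)[.X./XOX/OOX]-1 (0,2)[..X/XOX/OOX]+1*
p2 O@[..X/XOX/OOX] terminal -1; root [.../XOX/OOX] d10

PV length from [.../XOX/OOX]: 1 ply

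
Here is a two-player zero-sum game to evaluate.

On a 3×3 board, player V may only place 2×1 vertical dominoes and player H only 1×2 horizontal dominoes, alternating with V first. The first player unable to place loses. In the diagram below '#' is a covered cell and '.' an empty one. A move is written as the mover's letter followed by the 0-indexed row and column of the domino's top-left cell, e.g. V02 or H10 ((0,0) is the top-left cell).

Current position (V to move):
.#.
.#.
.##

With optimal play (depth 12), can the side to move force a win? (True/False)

V winning at [.#./.#./.##]: True

ply 1, V at .#./.#./.## | V00=+1→##./##./.##*; V02=+1→.##/.##/.##; V10=+1→.#./##./###
ply 2: ##./##./.## is terminal -1 (H); from .#./.#./.## depth 12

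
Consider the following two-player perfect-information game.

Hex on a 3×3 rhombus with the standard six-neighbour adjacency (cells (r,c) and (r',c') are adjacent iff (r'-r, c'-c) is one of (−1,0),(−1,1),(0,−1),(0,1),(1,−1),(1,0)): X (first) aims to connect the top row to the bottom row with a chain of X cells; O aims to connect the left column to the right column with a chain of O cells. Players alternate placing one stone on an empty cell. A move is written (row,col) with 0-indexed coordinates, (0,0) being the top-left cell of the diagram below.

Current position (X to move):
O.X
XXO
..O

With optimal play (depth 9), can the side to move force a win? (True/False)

X winning at [O.X/XXO/..O]: True

ply 1, X at O.X/XXO/..O | (0,1)=+1→OXX/XXO/..O*; (2,0)=+1→O.X/XXO/X.O; (2,1)=+1→O.X/XXO/.XO
ply 2, O at OXX/XXO/..O | (2,0)=-1→OXX/XXO/O.O*; (2,1)=-1→OXX/XXO/.OO
ply 3, X at OXX/XXO/O.O | (2,1)=+1→OXX/XXO/OXO*
ply 4: OXX/XXO/OXO is terminal -1 (O); from O.X/XXO/..O depth 9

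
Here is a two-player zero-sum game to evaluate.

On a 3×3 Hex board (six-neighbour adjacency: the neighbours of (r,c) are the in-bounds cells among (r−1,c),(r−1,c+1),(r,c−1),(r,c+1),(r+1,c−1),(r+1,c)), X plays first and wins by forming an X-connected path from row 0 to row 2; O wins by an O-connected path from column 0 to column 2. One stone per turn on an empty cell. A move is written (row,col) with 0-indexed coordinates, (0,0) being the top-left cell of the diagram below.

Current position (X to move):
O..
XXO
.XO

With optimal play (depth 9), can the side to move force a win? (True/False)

[O../XXO/.XO] X move#1: (0,1):+1/OX./XXO/.XO*, (0,2):+1/O.X/XXO/.XO, (2,0):+1/O../XXO/XXO
[OX./XXO/.XO] end (terminal -1, O#2); searched O../XXO/.XO to 9

X winning at [O../XXO/.XO]: True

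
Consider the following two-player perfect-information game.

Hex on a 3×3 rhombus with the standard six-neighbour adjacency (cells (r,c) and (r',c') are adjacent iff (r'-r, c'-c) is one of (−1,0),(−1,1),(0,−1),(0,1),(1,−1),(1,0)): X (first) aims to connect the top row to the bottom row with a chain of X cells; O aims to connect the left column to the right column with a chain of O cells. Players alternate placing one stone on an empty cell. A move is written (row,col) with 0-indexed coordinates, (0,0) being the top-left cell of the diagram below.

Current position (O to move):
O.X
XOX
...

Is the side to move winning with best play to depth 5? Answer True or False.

O winning at [O.X/XOX/...]: False

p1 O@[O.X/XOX/...]: (0,1)[OOX/XOX/...]-1* (2,0)[O.X/XOX/O..]-1 (2,1)[O.X/XOX/.O.]-1 (2,2)[O.X/XOX/..O]-1
p2 X@[OOX/XOX/...]: (2,0)[OOX/XOX/X..]+1* (2,1)[OOX/XOX/.X.]+1 (2,2)[OOX/XOX/..X]+1
p3 O@[OOX/XOX/X..]: (2,1)[OOX/XOX/XO.]-1* (2,2)[OOX/XOX/X.O]-1
p4 X@[OOX/XOX/XO.]: (2,2)[OOX/XOX/XOX]+1*
p5 O@[OOX/XOX/XOX] terminal -1; root [O.X/XOX/...] d5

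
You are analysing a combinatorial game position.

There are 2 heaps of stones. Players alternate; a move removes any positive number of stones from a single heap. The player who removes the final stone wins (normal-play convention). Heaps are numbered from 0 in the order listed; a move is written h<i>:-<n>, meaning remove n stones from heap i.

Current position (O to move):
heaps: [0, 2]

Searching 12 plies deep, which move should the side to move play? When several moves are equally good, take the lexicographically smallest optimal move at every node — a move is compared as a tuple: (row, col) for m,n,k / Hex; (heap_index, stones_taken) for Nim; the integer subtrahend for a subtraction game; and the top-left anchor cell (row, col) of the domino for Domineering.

p1 O@[(0,2)]: h1:-1[(0,1)]-1 h1:-2[(0,0)]+1*
p2 X@[(0,0)] terminal -1; root [(0,2)] d12

O's best at [(0,2)]: h1:-2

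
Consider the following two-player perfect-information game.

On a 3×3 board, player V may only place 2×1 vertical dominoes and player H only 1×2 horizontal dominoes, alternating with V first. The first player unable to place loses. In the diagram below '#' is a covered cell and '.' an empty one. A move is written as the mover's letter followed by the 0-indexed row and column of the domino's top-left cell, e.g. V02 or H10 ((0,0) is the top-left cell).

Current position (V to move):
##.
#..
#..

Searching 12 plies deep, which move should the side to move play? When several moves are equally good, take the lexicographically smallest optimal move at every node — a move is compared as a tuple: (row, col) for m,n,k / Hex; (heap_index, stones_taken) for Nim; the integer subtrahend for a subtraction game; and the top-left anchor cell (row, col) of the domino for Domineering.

V's best at [##./#../#..]: V11

[##./#../#..] V move#1: V02:-1/###/#.#/#.., V11:+1/##./##./##.*, V12:+1/##./#.#/#.#
[##./##./##.] end (terminal -1, H#2); searched ##./#../#.. to 12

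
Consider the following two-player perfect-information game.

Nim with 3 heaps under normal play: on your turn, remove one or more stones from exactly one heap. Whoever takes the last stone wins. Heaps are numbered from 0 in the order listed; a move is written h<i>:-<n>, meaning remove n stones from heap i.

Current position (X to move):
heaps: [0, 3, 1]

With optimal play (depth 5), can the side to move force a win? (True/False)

[(0,3,1)] X move#1: h1:-1:-1/(0,2,1), h1:-2:+1/(0,1,1)*, h1:-3:-1/(0,0,1), h2:-1:-1/(0,3,0)
[(0,1,1)] O move#2: h1:-1:-1/(0,0,1)*, h2:-1:-1/(0,1,0)
[(0,0,1)] X move#3: h2:-1:+1/(0,0,0)*
[(0,0,0)] end (terminal -1, O#4); searched (0,3,1) to 5

X winning at [(0,3,1)]: True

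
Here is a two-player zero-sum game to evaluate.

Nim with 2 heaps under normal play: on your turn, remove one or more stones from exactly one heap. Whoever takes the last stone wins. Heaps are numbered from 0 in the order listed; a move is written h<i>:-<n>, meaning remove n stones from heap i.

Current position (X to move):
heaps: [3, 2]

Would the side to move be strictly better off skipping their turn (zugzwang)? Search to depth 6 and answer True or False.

ply 1, X at (3,2) | h0:-1=+1→(2,2)*; h0:-2=-1→(1,2); h0:-3=-1→(0,2); h1:-1=-1→(3,1); h1:-2=-1→(3,0)
ply 2, O at (2,2) | h0:-1=-1→(1,2)*; h0:-2=-1→(0,2); h1:-1=-1→(2,1); h1:-2=-1→(2,0)
ply 3, X at (1,2) | h0:-1=-1→(0,2); h1:-1=+1→(1,1)*; h1:-2=-1→(1,0)
ply 4, O at (1,1) | h0:-1=-1→(0,1)*; h1:-1=-1→(1,0)
ply 5, X at (0,1) | h1:-1=+1→(0,0)*
ply 6: (0,0) is terminal -1 (O); from (3,2) depth 6
suppose X passes — search the same position with O to move:
pass> ply 1, O at (3,2) | h0:-1=+1→(2,2)*; h0:-2=-1→(1,2); h0:-3=-1→(0,2); h1:-1=-1→(3,1); h1:-2=-1→(3,0)
pass> ply 2, X at (2,2) | h0:-1=-1→(1,2)*; h0:-2=-1→(0,2); h1:-1=-1→(2,1); h1:-2=-1→(2,0)
pass> ply 3, O at (1,2) | h0:-1=-1→(0,2); h1:-1=+1→(1,1)*; h1:-2=-1→(1,0)
pass> ply 4, X at (1,1) | h0:-1=-1→(0,1)*; h1:-1=-1→(1,0)
pass> ply 5, O at (0,1) | h1:-1=+1→(0,0)*
pass> ply 6: (0,0) is terminal -1 (X); from (3,2) depth 6
for X: play +1, pass -1

zugzwang((3,2), X) = False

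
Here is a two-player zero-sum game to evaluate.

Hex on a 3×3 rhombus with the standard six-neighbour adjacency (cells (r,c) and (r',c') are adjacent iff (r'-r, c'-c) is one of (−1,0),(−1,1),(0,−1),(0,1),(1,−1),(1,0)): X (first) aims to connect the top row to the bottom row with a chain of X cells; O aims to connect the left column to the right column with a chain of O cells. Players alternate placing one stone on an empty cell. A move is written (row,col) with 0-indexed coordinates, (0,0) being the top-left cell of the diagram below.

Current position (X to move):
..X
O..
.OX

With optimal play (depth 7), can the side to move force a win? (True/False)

X winning at [..X/O../.OX]: True

[..X/O../.OX] X move#1: (0,0):-1/X.X/O../.OX, (0,1):-1/.XX/O../.OX, (1,1):+1/..X/OX./.OX*, (1,2):+1/..X/O.X/.OX, (2,0):+1/..X/O../XOX
[..X/OX./.OX] O move#2: (0,0):-1/O.X/OX./.OX*, (0,1):-1/.OX/OX./.OX, (1,2):-1/..X/OXO/.OX, (2,0):-1/..X/OX./OOX
[O.X/OX./.OX] X move#3: (0,1):+1/OXX/OX./.OX*, (1,2):+1/O.X/OXX/.OX, (2,0):+1/O.X/OX./XOX
[OXX/OX./.OX] O move#4: (1,2):-1/OXX/OXO/.OX*, (2,0):-1/OXX/OX./OOX
[OXX/OXO/.OX] X move#5: (2,0):+1/OXX/OXO/XOX*
[OXX/OXO/XOX] end (terminal -1, O#6); searched ..X/O../.OX to 7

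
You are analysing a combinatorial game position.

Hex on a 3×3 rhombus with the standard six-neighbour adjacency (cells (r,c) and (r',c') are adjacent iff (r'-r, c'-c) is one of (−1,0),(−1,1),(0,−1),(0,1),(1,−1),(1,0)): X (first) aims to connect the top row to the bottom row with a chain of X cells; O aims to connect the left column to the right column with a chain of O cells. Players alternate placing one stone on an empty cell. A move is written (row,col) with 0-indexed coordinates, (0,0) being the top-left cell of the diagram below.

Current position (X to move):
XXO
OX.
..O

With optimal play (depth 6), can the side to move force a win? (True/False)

ply 1, X at XXO/OX./..O | (1,2)=+1→XXO/OXX/..O*; (2,0)=+1→XXO/OX./X.O; (2,1)=+1→XXO/OX./.XO
ply 2, O at XXO/OXX/..O | (2,0)=-1→XXO/OXX/O.O*; (2,1)=-1→XXO/OXX/.OO
ply 3, X at XXO/OXX/O.O | (2,1)=+1→XXO/OXX/OXO*
ply 4: XXO/OXX/OXO is terminal -1 (O); from XXO/OX./..O depth 6

X winning at [XXO/OX./..O]: True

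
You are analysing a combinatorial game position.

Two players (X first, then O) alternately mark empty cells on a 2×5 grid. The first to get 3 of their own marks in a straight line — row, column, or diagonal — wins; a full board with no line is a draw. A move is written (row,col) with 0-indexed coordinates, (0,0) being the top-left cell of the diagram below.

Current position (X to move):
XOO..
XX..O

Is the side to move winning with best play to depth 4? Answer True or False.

[XOO../XX..O] X move#1: (0,3):+0/XOOX./XX..O, (0,4):-1/XOO.X/XX..O, (1,2):+1/XOO../XXX.O*, (1,3):-1/XOO../XX.XO
[XOO../XXX.O] end (terminal -1, O#2); searched XOO../XX..O to 4

X winning at [XOO../XX..O]: True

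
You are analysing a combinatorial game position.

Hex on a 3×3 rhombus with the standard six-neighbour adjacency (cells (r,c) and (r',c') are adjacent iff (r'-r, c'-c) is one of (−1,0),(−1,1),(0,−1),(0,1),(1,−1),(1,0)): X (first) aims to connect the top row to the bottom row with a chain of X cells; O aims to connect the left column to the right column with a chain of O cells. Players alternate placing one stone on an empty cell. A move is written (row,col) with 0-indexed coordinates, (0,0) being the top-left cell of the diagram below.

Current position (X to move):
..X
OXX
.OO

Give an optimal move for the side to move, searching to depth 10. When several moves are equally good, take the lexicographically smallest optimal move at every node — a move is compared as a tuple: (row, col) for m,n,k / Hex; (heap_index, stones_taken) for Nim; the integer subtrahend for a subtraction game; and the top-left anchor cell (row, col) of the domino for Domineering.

X's best at [..X/OXX/.OO]: (2,0)

ply 1, X at ..X/OXX/.OO | (0,0)=-1→X.X/OXX/.OO; (0,1)=-1→.XX/OXX/.OO; (2,0)=+1→..X/OXX/XOO*
ply 2: ..X/OXX/XOO is terminal -1 (O); from ..X/OXX/.OO depth 10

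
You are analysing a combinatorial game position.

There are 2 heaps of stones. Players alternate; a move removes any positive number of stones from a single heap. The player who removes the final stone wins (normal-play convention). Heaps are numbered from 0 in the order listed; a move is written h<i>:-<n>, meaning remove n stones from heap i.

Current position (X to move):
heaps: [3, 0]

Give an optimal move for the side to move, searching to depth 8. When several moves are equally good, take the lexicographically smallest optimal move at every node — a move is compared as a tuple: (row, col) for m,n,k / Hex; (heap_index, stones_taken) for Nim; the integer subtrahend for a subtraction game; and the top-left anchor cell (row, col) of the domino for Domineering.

[(3,0)] X move#1: h0:-1:-1/(2,0), h0:-2:-1/(1,0), h0:-3:+1/(0,0)*
[(0,0)] end (terminal -1, O#2); searched (3,0) to 8

X's best at [(3,0)]: h0:-3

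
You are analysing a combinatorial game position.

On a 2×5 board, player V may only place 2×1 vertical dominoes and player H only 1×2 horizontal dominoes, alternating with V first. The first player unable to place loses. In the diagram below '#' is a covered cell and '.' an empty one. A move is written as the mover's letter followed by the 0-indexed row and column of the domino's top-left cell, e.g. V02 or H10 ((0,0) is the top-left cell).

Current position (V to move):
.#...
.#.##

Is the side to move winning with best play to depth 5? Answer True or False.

[.#.../.#.##] V move#1: V00:-1/##.../##.##, V02:+1/.##../.####*
[.##../.####] H move#2: H03:-1/.####/.####*
[.####/.####] V move#3: V00:+1/#####/#####*
[#####/#####] end (terminal -1, H#4); searched .#.../.#.## to 5

V winning at [.#.../.#.##]: True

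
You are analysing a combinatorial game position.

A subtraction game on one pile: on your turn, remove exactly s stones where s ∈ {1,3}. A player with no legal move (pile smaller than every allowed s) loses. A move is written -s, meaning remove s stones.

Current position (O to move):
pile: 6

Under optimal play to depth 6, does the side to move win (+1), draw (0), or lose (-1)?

[6] O move#1: -1:-1/5*, -3:-1/3
[5] X move#2: -1:+1/4*, -3:+1/2
[4] O move#3: -1:-1/3*, -3:-1/1
[3] X move#4: -1:+1/2*, -3:+1/0
[2] O move#5: -1:-1/1*
[1] X move#6: -1:+1/0*
[0] end (terminal -1, O#7); searched 6 to 6

value(6, O) = -1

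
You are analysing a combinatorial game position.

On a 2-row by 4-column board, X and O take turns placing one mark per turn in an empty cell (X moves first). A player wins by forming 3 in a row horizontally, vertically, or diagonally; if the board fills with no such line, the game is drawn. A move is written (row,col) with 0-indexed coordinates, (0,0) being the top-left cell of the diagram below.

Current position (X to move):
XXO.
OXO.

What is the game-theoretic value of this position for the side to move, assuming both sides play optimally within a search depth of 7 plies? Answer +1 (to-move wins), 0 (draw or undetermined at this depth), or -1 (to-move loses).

value(XXO./OXO., X) = 0

p1 X@[XXO./OXO.]: (0,3)[XXOX/OXO.]+0* (1,3)[XXO./OXOX]+0
p2 O@[XXOX/OXO.]: (1,3)[XXOX/OXOO]+0*
p3 X@[XXOX/OXOO] terminal +0; root [XXO./OXO.] d7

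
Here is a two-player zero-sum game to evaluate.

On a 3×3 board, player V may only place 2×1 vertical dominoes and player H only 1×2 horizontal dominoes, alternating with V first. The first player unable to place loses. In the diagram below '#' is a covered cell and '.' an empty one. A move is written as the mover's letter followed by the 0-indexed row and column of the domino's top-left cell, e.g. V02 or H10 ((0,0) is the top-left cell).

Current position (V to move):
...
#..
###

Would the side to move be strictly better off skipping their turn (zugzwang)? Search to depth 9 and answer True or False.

[.../#../###] V move#1: V01:+1/.#./##./###*, V02:-1/..#/#.#/###
[.#./##./###] end (terminal -1, H#2); searched .../#../### to 9
suppose V passes — search the same position with H to move:
pass> [.../#../###] H move#1: H00:-1/##./#../###, H01:+1/.##/#../###*, H11:+1/.../###/###
pass> [.##/#../###] end (terminal -1, V#2); searched .../#../### to 9
for V: play +1, pass -1

zugzwang(.../#../###, V) = False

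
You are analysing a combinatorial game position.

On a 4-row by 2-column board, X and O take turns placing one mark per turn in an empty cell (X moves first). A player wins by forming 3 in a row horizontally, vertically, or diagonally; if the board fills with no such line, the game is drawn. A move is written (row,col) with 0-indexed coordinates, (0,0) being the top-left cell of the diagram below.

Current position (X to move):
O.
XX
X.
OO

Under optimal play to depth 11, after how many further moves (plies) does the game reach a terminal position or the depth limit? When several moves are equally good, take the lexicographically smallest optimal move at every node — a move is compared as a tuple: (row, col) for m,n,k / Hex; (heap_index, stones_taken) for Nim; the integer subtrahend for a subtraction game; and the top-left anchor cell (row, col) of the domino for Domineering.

p1 X@[O./XX/X./OO]: (0,1)[OX/XX/X./OO]+0* (2,1)[O./XX/XX/OO]+0
p2 O@[OX/XX/X./OO]: (2,1)[OX/XX/XO/OO]+0*
p3 X@[OX/XX/XO/OO] terminal +0; root [O./XX/X./OO] d11

PV length from [O./XX/X./OO]: 2 plies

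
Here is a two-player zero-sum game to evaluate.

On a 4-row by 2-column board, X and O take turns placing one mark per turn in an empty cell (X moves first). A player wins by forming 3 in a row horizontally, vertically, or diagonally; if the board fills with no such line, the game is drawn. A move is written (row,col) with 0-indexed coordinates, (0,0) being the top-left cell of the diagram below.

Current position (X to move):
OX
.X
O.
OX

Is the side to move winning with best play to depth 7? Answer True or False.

X winning at [OX/.X/O./OX]: True

ply 1, X at OX/.X/O./OX | (1,0)=+0→OX/XX/O./OX; (2,1)=+1→OX/.X/OX/OX*
ply 2: OX/.X/OX/OX is terminal -1 (O); from OX/.X/O./OX depth 7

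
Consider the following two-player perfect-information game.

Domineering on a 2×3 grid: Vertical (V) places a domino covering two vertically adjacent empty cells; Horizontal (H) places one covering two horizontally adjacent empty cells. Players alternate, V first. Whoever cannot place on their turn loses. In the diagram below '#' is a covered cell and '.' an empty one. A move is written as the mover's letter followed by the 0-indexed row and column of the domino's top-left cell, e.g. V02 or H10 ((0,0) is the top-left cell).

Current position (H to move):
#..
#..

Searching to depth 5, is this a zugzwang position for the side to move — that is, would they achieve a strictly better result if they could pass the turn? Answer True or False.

[#../#..] H move#1: H01:+1/###/#..*, H11:+1/#../###
[###/#..] end (terminal -1, V#2); searched #../#.. to 5
if H skipped the turn, V would face:
~ [#../#..] V move#1: V01:+1/##./##.*, V02:+1/#.#/#.#
~ [##./##.] end (terminal -1, H#2); searched #../#.. to 5
compare (H): move=+1 vs pass=-1

zugzwang(#../#.., H) = False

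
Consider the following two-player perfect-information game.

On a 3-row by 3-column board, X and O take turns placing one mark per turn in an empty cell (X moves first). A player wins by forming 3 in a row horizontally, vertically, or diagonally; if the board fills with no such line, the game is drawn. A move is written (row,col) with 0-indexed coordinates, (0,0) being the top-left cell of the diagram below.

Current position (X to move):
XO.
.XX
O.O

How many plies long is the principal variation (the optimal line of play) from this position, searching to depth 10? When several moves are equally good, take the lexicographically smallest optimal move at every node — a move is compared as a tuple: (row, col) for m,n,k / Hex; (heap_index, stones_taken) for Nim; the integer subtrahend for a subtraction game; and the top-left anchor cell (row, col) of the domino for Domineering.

PV length from [XO./.XX/O.O]: 1 ply

ply 1, X at XO./.XX/O.O | (0,2)=-1→XOX/.XX/O.O; (1,0)=+1→XO./XXX/O.O*; (2,1)=+0→XO./.XX/OXO
ply 2: XO./XXX/O.O is terminal -1 (O); from XO./.XX/O.O depth 10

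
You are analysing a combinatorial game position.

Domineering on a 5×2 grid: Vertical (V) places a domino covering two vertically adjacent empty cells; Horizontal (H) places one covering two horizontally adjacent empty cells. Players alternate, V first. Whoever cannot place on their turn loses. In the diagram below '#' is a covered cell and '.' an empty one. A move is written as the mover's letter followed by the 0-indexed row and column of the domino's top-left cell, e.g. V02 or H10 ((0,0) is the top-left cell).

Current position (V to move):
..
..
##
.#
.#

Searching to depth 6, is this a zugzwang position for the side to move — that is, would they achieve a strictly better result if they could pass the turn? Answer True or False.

zugzwang(../../##/.#/.#, V) = False

[../../##/.#/.#] V move#1: V00:+1/#./#./##/.#/.#*, V01:+1/.#/.#/##/.#/.#, V30:-1/../../##/##/##
[#./#./##/.#/.#] end (terminal -1, H#2); searched ../../##/.#/.# to 6
pass branch (H moves first from the same position):
  | [../../##/.#/.#] H move#1: H00:+1/##/../##/.#/.#*, H10:+1/../##/##/.#/.#
  | [##/../##/.#/.#] V move#2: V30:-1/##/../##/##/##*
  | [##/../##/##/##] H move#3: H10:+1/##/##/##/##/##*
  | [##/##/##/##/##] end (terminal -1, V#4); searched ../../##/.#/.# to 6
V moving scores +1; V passing scores -1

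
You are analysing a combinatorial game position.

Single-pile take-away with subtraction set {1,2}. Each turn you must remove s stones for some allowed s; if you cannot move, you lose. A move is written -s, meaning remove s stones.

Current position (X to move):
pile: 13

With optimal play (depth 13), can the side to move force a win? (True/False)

X winning at [13]: True

p1 X@[13]: -1[12]+1* -2[11]-1
p2 O@[12]: -1[11]-1* -2[10]-1
p3 X@[11]: -1[10]-1 -2[9]+1*
p4 O@[9]: -1[8]-1* -2[7]-1
p5 X@[8]: -1[7]-1 -2[6]+1*
p6 O@[6]: -1[5]-1* -2[4]-1
p7 X@[5]: -1[4]-1 -2[3]+1*
p8 O@[3]: -1[2]-1* -2[1]-1
p9 X@[2]: -1[1]-1 -2[0]+1*
p10 O@[0] terminal -1; root [13] d13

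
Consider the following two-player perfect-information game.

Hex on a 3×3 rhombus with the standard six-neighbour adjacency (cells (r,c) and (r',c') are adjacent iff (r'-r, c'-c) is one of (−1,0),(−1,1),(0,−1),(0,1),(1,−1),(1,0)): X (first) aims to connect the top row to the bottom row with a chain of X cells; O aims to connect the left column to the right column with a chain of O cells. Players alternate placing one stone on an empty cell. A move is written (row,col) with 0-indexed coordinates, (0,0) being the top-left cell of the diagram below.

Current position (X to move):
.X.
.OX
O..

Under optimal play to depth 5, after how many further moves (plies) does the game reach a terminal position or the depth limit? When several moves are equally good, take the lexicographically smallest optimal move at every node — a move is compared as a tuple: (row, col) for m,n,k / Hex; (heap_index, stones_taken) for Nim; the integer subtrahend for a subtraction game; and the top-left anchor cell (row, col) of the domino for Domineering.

p1 X@[.X./.OX/O..]: (0,0)[XX./.OX/O..]-1 (0,2)[.XX/.OX/O..]+1* (1,0)[.X./XOX/O..]-1 (2,1)[.X./.OX/OX.]-1 (2,2)[.X./.OX/O.X]-1
p2 O@[.XX/.OX/O..]: (0,0)[OXX/.OX/O..]-1* (1,0)[.XX/OOX/O..]-1 (2,1)[.XX/.OX/OO.]-1 (2,2)[.XX/.OX/O.O]-1
p3 X@[OXX/.OX/O..]: (1,0)[OXX/XOX/O..]+1* (2,1)[OXX/.OX/OX.]+1 (2,2)[OXX/.OX/O.X]+1
p4 O@[OXX/XOX/O..]: (2,1)[OXX/XOX/OO.]-1* (2,2)[OXX/XOX/O.O]-1
p5 X@[OXX/XOX/OO.]: (2,2)[OXX/XOX/OOX]+1*
p6 O@[OXX/XOX/OOX] terminal -1; root [.X./.OX/O..] d5

PV length from [.X./.OX/O..]: 5 plies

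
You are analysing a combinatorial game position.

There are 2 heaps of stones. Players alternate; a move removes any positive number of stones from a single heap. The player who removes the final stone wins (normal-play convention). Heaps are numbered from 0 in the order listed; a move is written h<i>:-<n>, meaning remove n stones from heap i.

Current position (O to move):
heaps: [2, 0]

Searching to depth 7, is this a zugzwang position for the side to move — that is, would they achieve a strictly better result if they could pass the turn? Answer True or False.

ply 1, O at (2,0) | h0:-1=-1→(1,0); h0:-2=+1→(0,0)*
ply 2: (0,0) is terminal -1 (X); from (2,0) depth 7
if O skipped the turn, X would face:
~ ply 1, X at (2,0) | h0:-1=-1→(1,0); h0:-2=+1→(0,0)*
~ ply 2: (0,0) is terminal -1 (O); from (2,0) depth 7
compare (O): move=+1 vs pass=-1

zugzwang((2,0), O) = False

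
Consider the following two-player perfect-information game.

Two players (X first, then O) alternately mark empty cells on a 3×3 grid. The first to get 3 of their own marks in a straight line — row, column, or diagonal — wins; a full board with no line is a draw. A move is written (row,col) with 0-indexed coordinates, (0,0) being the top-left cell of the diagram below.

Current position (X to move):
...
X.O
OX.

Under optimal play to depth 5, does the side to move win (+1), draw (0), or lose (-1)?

[.../X.O/OX.] X move#1: (0,0):-1/X../X.O/OX., (0,1):+0/.X./X.O/OX.*, (0,2):+0/..X/X.O/OX., (1,1):+0/.../XXO/OX., (2,2):+0/.../X.O/OXX
[.X./X.O/OX.] O move#2: (0,0):-1/OX./X.O/OX., (0,2):-1/.XO/X.O/OX., (1,1):+0/.X./XOO/OX.*, (2,2):-1/.X./X.O/OXO
[.X./XOO/OX.] X move#3: (0,0):-1/XX./XOO/OX., (0,2):+0/.XX/XOO/OX.*, (2,2):-1/.X./XOO/OXX
[.XX/XOO/OX.] O move#4: (0,0):+0/OXX/XOO/OX.*, (2,2):-1/.XX/XOO/OXO
[OXX/XOO/OX.] X move#5: (2,2):+0/OXX/XOO/OXX*
[OXX/XOO/OXX] end (terminal +0, O#6); searched .../X.O/OX. to 5

value(.../X.O/OX., X) = 0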